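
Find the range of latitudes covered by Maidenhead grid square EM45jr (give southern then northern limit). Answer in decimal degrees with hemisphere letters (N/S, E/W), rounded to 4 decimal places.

35.7083° N, 35.7500° N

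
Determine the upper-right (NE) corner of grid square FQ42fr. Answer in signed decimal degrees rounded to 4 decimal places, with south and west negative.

72.7500, -71.5000

Field F=5, Q=16: +5·20° lon, +16·10° lat → SW at lon -80°, lat 70°.
Square 4, 2: +4·2° lon, +2·1° lat → SW at lon -72°, lat 72°.
Subsquare f=5, r=17: +5·0.0833333° lon, +17·0.0416667° lat → SW at lon -71.5833°, lat 72.7083°.
Cell spans 0.0833333° lon × 0.0416667° lat. NE corner is SW corner plus one full cell.
latitude 72.7500, longitude -71.5000.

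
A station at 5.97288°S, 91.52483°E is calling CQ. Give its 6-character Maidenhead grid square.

NI54sa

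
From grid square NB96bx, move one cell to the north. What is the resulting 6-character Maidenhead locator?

Latitude subsquare x = 23; +1 → 24, wraps to 0 = a, carry into square.
Latitude square 6; +1 → 7.
The longitude characters are unchanged.

NB97ba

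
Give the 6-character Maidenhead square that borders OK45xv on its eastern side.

Longitude subsquare x = 23; +1 → 24, wraps to 0 = a, carry into square.
Longitude square 4; +1 → 5.
The latitude characters are unchanged.

OK55av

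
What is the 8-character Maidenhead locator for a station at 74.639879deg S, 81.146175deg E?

NB05ni76

Shift to the Maidenhead origin (180°W, 90°S): lon 261.14617, lat 15.36012.
Field: lon ⌊261.14617/20⌋ = 13 → N; lat ⌊15.36012/10⌋ = 1 → B.
Square: lon ⌊1.14617/2⌋ = 0; lat ⌊5.36012/1⌋ = 5.
Subsquare: lon ⌊1.14617/0.0833333⌋ = 13 → n; lat ⌊0.36012/0.0416667⌋ = 8 → i.
Extended square: lon ⌊0.06284/0.00833333⌋ = 7; lat ⌊0.02679/0.00416667⌋ = 6.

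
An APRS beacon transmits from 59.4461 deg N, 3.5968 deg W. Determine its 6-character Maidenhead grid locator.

IO89ek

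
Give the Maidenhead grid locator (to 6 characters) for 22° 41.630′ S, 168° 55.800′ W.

AG57mh

Add 180° to longitude and 90° to latitude: 11.0700, 67.3062.
Field: lon ⌊11.0700/20⌋ = 0 → A; lat ⌊67.3062/10⌋ = 6 → G.
Square: lon ⌊11.0700/2⌋ = 5; lat ⌊7.3062/1⌋ = 7.
Subsquare: lon ⌊1.0700/0.0833333⌋ = 12 → m; lat ⌊0.3062/0.0416667⌋ = 7 → h.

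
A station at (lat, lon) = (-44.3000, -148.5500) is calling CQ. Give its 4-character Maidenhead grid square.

BE55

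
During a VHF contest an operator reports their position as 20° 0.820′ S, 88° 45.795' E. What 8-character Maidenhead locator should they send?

NG49jx16

Add 180° to longitude and 90° to latitude: 268.76325, 69.98633.
Field (20°×10°, letters A–R): 268.76325/20 → 13 → N, 69.98633/10 → 6 → G; chars NG.
Square (2°×1°, digits 0–9): 8.76325/2 → 4, 9.98633/1 → 9; chars 49.
Subsquare (5′×2.5′, letters a–x): 0.76325/0.0833333 → 9 → j, 0.98633/0.0416667 → 23 → x; chars jx.
Extended square (30″×15″, digits 0–9): 0.01325/0.00833333 → 1, 0.02800/0.00416667 → 6; chars 16.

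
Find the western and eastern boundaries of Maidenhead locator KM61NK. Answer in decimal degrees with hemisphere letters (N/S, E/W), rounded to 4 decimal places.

33.0833° E, 33.1667° E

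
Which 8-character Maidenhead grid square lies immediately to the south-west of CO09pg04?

CO09og93

Longitude extended square 0; −1 → -1, wraps to 9, carry into subsquare.
Longitude subsquare p = 15; −1 → 14 = o.
Latitude extended square 4; −1 → 3.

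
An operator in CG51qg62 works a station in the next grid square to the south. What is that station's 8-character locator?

CG51qg61

Latitude extended square 2; −1 → 1.
The longitude characters are unchanged.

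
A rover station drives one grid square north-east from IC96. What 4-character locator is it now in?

JC07

Longitude square 9; +1 → 10, wraps to 0, carry into field.
Longitude field I = 8; +1 → 9 = J.
Latitude square 6; +1 → 7.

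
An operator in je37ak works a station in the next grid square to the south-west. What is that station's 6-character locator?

Longitude subsquare a = 0; −1 → -1, wraps to 23 = x, carry into square.
Longitude square 3; −1 → 2.
Latitude subsquare k = 10; −1 → 9 = j.

JE27xj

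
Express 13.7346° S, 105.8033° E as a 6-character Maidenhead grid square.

OH26vg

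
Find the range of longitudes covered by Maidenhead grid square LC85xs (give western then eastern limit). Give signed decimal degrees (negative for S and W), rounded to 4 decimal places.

Field L=11, C=2: +11·20° lon, +2·10° lat → SW at lon 40°, lat -70°.
Square 8, 5: +8·2° lon, +5·1° lat → SW at lon 56°, lat -65°.
Subsquare x=23, s=18: +23·0.0833333° lon, +18·0.0416667° lat → SW at lon 57.9167°, lat -64.25°.
Cell spans 0.0833333° lon × 0.0416667° lat.
west 57.9167, east 58.0000.

57.9167, 58.0000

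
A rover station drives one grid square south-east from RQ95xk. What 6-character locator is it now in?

Longitude subsquare x = 23; +1 → 24, wraps to 0 = a, carry into square.
Longitude square 9; +1 → 10, wraps to 0, carry into field.
Longitude field R = 17; +1 → 18, wraps to 0 = A, wrapping around the antimeridian.
Latitude subsquare k = 10; −1 → 9 = j.

AQ05aj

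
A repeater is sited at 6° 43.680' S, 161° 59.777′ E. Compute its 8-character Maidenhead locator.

RI03xg95

Offset from 180°W / 90°S: lon 341.99628°, lat 83.27200°.
Field (20°×10°, letters A–R): lon ⌊341.99628/20⌋ = 17 → R; lat ⌊83.27200/10⌋ = 8 → I.
Square (2°×1°, digits 0–9): lon ⌊1.99628/2⌋ = 0; lat ⌊3.27200/1⌋ = 3.
Subsquare (5′×2.5′, letters a–x): lon ⌊1.99628/0.0833333⌋ = 23 → x; lat ⌊0.27200/0.0416667⌋ = 6 → g.
Extended square (30″×15″, digits 0–9): lon ⌊0.07962/0.00833333⌋ = 9; lat ⌊0.02200/0.00416667⌋ = 5.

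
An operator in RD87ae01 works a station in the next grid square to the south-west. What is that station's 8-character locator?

RD77xe90

Longitude extended square 0; −1 → -1, wraps to 9, carry into subsquare.
Longitude subsquare a = 0; −1 → -1, wraps to 23 = x, carry into square.
Longitude square 8; −1 → 7.
Latitude extended square 1; −1 → 0.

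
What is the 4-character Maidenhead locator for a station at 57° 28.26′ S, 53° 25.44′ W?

GD32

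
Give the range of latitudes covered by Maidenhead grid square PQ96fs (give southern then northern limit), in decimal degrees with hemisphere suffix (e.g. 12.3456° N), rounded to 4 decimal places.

76.7500° N, 76.7917° N

Field P=15, Q=16: +15·20° lon, +16·10° lat → SW at lon 120°, lat 70°.
Square 9, 6: +9·2° lon, +6·1° lat → SW at lon 138°, lat 76°.
Subsquare f=5, s=18: +5·0.0833333° lon, +18·0.0416667° lat → SW at lon 138.417°, lat 76.75°.
Cell spans 0.0833333° lon × 0.0416667° lat.
south 76.7500° N, north 76.7917° N.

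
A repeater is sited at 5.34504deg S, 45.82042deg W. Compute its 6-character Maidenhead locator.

Offset from 180°W / 90°S: lon 134.1796°, lat 84.6550°.
Field: lon ⌊134.1796/20⌋ = 6 → G; lat ⌊84.6550/10⌋ = 8 → I.
Square: lon ⌊14.1796/2⌋ = 7; lat ⌊4.6550/1⌋ = 4.
Subsquare: lon ⌊0.1796/0.0833333⌋ = 2 → c; lat ⌊0.6550/0.0416667⌋ = 15 → p.

GI74cp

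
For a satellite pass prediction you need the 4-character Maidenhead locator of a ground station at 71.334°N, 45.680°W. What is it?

GQ71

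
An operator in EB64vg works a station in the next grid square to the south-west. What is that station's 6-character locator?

Longitude subsquare v = 21; −1 → 20 = u.
Latitude subsquare g = 6; −1 → 5 = f.

EB64uf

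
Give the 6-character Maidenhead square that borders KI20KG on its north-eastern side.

KI20lh

Longitude subsquare k = 10; +1 → 11 = l.
Latitude subsquare g = 6; +1 → 7 = h.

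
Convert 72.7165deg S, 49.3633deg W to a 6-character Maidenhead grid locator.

Add 180° to longitude and 90° to latitude: 130.6367, 17.2835.
Field: 130.6367/20 → 6 → G, 17.2835/10 → 1 → B; chars GB.
Square: 10.6367/2 → 5, 7.2835/1 → 7; chars 57.
Subsquare: 0.6367/0.0833333 → 7 → h, 0.2835/0.0416667 → 6 → g; chars hg.

GB57hg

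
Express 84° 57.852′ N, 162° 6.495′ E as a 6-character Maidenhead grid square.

RR14bx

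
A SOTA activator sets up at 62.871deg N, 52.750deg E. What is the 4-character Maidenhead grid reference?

LP62

Shift to the Maidenhead origin (180°W, 90°S): lon 232.75, lat 152.87.
Field: lon ⌊232.75/20⌋ = 11 → L; lat ⌊152.87/10⌋ = 15 → P.
Square: lon ⌊12.75/2⌋ = 6; lat ⌊2.87/1⌋ = 2.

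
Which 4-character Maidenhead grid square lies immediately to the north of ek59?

EL50

Latitude square 9; +1 → 10, wraps to 0, carry into field.
Latitude field K = 10; +1 → 11 = L.
The longitude characters are unchanged.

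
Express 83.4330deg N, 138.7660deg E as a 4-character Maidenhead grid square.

Offset from 180°W / 90°S: lon 318.77°, lat 173.43°.
Field (20°×10°, letters A–R): 318.77/20 → 15 → P, 173.43/10 → 17 → R; chars PR.
Square (2°×1°, digits 0–9): 18.77/2 → 9, 3.43/1 → 3; chars 93.

PR93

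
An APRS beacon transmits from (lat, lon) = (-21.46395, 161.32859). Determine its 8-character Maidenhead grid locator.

Shift to the Maidenhead origin (180°W, 90°S): lon 341.32859, lat 68.53605.
Field: 341.32859/20 → 17 → R, 68.53605/10 → 6 → G; chars RG.
Square: 1.32859/2 → 0, 8.53605/1 → 8; chars 08.
Subsquare: 1.32859/0.0833333 → 15 → p, 0.53605/0.0416667 → 12 → m; chars pm.
Extended square: 0.07859/0.00833333 → 9, 0.03605/0.00416667 → 8; chars 98.

RG08pm98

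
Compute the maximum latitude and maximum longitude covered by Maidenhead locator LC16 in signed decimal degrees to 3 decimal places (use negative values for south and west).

-63.000, 44.000

Field L=11, C=2: +11·20° lon, +2·10° lat → SW at lon 40°, lat -70°.
Square 1, 6: +1·2° lon, +6·1° lat → SW at lon 42°, lat -64°.
Cell spans 2° lon × 1° lat. NE corner is SW corner plus one full cell.
latitude -63.000, longitude 44.000.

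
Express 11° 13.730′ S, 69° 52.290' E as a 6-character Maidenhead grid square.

MH48ws

Shift to the Maidenhead origin (180°W, 90°S): lon 249.8715, lat 78.7712.
Field: lon ⌊249.8715/20⌋ = 12 → M; lat ⌊78.7712/10⌋ = 7 → H.
Square: lon ⌊9.8715/2⌋ = 4; lat ⌊8.7712/1⌋ = 8.
Subsquare: lon ⌊1.8715/0.0833333⌋ = 22 → w; lat ⌊0.7712/0.0416667⌋ = 18 → s.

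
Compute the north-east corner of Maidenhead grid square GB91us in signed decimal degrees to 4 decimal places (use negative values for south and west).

Field G=6, B=1: +6·20° lon, +1·10° lat → SW at lon -60°, lat -80°.
Square 9, 1: +9·2° lon, +1·1° lat → SW at lon -42°, lat -79°.
Subsquare u=20, s=18: +20·0.0833333° lon, +18·0.0416667° lat → SW at lon -40.3333°, lat -78.25°.
Cell spans 0.0833333° lon × 0.0416667° lat. NE corner is SW corner plus one full cell.
latitude -78.2083, longitude -40.2500.

-78.2083, -40.2500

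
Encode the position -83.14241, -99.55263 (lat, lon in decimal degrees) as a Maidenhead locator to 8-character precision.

EA06fu35

Add 180° to longitude and 90° to latitude: 80.44737, 6.85759.
Field: lon ⌊80.44737/20⌋ = 4 → E; lat ⌊6.85759/10⌋ = 0 → A.
Square: lon ⌊0.44737/2⌋ = 0; lat ⌊6.85759/1⌋ = 6.
Subsquare: lon ⌊0.44737/0.0833333⌋ = 5 → f; lat ⌊0.85759/0.0416667⌋ = 20 → u.
Extended square: lon ⌊0.03070/0.00833333⌋ = 3; lat ⌊0.02426/0.00416667⌋ = 5.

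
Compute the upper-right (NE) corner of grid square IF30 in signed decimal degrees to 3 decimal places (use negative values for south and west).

-39.000, -12.000

Field I=8, F=5: +8·20° lon, +5·10° lat → SW at lon -20°, lat -40°.
Square 3, 0: +3·2° lon, +0·1° lat → SW at lon -14°, lat -40°.
Cell spans 2° lon × 1° lat. NE corner is SW corner plus one full cell.
latitude -39.000, longitude -12.000.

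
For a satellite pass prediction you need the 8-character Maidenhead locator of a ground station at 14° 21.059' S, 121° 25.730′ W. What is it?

Add 180° to longitude and 90° to latitude: 58.57117, 75.64902.
Field: 58.57117/20 → 2 → C, 75.64902/10 → 7 → H; chars CH.
Square: 18.57117/2 → 9, 5.64902/1 → 5; chars 95.
Subsquare: 0.57117/0.0833333 → 6 → g, 0.64902/0.0416667 → 15 → p; chars gp.
Extended square: 0.07117/0.00833333 → 8, 0.02402/0.00416667 → 5; chars 85.

CH95gp85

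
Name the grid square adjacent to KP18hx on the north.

KP19ha

Latitude subsquare x = 23; +1 → 24, wraps to 0 = a, carry into square.
Latitude square 8; +1 → 9.
The longitude characters are unchanged.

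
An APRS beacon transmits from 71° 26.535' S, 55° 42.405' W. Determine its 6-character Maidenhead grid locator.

GB28dn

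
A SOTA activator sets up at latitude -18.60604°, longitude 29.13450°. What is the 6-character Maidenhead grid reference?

KH41nj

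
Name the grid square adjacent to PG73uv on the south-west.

Longitude subsquare u = 20; −1 → 19 = t.
Latitude subsquare v = 21; −1 → 20 = u.

PG73tu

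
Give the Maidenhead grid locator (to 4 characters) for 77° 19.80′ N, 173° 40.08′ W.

AQ37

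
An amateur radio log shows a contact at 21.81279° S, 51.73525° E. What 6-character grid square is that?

LG58ue

Add 180° to longitude and 90° to latitude: 231.7353, 68.1872.
Field: 231.7353/20 → 11 → L, 68.1872/10 → 6 → G; chars LG.
Square: 11.7353/2 → 5, 8.1872/1 → 8; chars 58.
Subsquare: 1.7353/0.0833333 → 20 → u, 0.1872/0.0416667 → 4 → e; chars ue.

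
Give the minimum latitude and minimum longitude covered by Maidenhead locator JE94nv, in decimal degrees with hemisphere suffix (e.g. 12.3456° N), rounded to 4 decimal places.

45.1250° S, 19.0833° E

Field J=9, E=4: +9·20° lon, +4·10° lat → SW at lon 0°, lat -50°.
Square 9, 4: +9·2° lon, +4·1° lat → SW at lon 18°, lat -46°.
Subsquare n=13, v=21: +13·0.0833333° lon, +21·0.0416667° lat → SW at lon 19.0833°, lat -45.125°.
latitude 45.1250° S, longitude 19.0833° E.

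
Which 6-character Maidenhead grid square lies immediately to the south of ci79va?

Latitude subsquare a = 0; −1 → -1, wraps to 23 = x, carry into square.
Latitude square 9; −1 → 8.
The longitude characters are unchanged.

CI78vx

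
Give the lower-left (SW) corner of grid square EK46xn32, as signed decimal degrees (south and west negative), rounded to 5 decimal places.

16.55000, -90.05833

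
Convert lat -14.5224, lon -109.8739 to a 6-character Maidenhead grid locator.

DH55bl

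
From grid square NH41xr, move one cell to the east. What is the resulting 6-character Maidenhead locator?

Longitude subsquare x = 23; +1 → 24, wraps to 0 = a, carry into square.
Longitude square 4; +1 → 5.
The latitude characters are unchanged.

NH51ar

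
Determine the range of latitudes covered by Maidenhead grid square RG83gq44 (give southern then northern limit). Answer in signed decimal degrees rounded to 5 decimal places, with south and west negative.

-26.31667, -26.31250

Field R=17, G=6: +17·20° lon, +6·10° lat → SW at lon 160°, lat -30°.
Square 8, 3: +8·2° lon, +3·1° lat → SW at lon 176°, lat -27°.
Subsquare g=6, q=16: +6·0.0833333° lon, +16·0.0416667° lat → SW at lon 176.5°, lat -26.3333°.
Extended square 4, 4: +4·0.00833333° lon, +4·0.00416667° lat → SW at lon 176.533°, lat -26.3167°.
Cell spans 0.00833333° lon × 0.00416667° lat.
south -26.31667, north -26.31250.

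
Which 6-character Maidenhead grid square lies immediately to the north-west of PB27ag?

Longitude subsquare a = 0; −1 → -1, wraps to 23 = x, carry into square.
Longitude square 2; −1 → 1.
Latitude subsquare g = 6; +1 → 7 = h.

PB17xh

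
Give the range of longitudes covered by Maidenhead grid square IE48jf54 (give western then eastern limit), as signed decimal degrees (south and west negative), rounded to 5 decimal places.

-11.20833, -11.20000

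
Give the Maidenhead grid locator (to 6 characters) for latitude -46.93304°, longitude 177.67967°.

Offset from 180°W / 90°S: lon 357.6797°, lat 43.0670°.
Field: lon ⌊357.6797/20⌋ = 17 → R; lat ⌊43.0670/10⌋ = 4 → E.
Square: lon ⌊17.6797/2⌋ = 8; lat ⌊3.0670/1⌋ = 3.
Subsquare: lon ⌊1.6797/0.0833333⌋ = 20 → u; lat ⌊0.0670/0.0416667⌋ = 1 → b.

RE83ub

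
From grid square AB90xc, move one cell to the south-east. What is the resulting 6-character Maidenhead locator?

Longitude subsquare x = 23; +1 → 24, wraps to 0 = a, carry into square.
Longitude square 9; +1 → 10, wraps to 0, carry into field.
Longitude field A = 0; +1 → 1 = B.
Latitude subsquare c = 2; −1 → 1 = b.

BB00ab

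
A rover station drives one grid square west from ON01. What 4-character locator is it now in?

NN91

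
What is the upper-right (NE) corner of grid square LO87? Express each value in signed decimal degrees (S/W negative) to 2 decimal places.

58.00, 58.00

Field L=11, O=14: +11·20° lon, +14·10° lat → SW at lon 40°, lat 50°.
Square 8, 7: +8·2° lon, +7·1° lat → SW at lon 56°, lat 57°.
Cell spans 2° lon × 1° lat. NE corner is SW corner plus one full cell.
latitude 58.00, longitude 58.00.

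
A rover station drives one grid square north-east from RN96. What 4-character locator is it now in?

AN07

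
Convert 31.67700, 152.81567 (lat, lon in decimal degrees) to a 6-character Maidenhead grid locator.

QM61jq

Shift to the Maidenhead origin (180°W, 90°S): lon 332.8157, lat 121.6770.
Field (20°×10°, letters A–R): 332.8157/20 → 16 → Q, 121.6770/10 → 12 → M; chars QM.
Square (2°×1°, digits 0–9): 12.8157/2 → 6, 1.6770/1 → 1; chars 61.
Subsquare (5′×2.5′, letters a–x): 0.8157/0.0833333 → 9 → j, 0.6770/0.0416667 → 16 → q; chars jq.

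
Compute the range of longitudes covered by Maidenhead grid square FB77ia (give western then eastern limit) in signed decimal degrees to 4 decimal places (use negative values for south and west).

Field F=5, B=1: +5·20° lon, +1·10° lat → SW at lon -80°, lat -80°.
Square 7, 7: +7·2° lon, +7·1° lat → SW at lon -66°, lat -73°.
Subsquare i=8, a=0: +8·0.0833333° lon, +0·0.0416667° lat → SW at lon -65.3333°, lat -73°.
Cell spans 0.0833333° lon × 0.0416667° lat.
west -65.3333, east -65.2500.

-65.3333, -65.2500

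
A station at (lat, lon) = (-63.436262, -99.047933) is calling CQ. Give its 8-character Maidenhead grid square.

EC06ln45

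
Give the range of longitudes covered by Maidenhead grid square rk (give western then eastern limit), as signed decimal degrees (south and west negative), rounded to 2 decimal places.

Field R=17, K=10: +17·20° lon, +10·10° lat → SW at lon 160°, lat 10°.
Cell spans 20° lon × 10° lat.
west 160.00, east 180.00.

160.00, 180.00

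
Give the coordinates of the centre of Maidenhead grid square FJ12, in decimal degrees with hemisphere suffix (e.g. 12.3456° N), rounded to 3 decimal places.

Field F=5, J=9: +5·20° lon, +9·10° lat → SW at lon -80°, lat 0°.
Square 1, 2: +1·2° lon, +2·1° lat → SW at lon -78°, lat 2°.
Cell spans 2° lon × 1° lat. Centre is SW corner plus half of each.
latitude 2.500° N, longitude 77.000° W.

2.500° N, 77.000° W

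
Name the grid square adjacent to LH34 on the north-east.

LH45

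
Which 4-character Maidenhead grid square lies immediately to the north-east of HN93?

IN04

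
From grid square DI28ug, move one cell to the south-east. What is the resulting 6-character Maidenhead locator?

DI28vf

Longitude subsquare u = 20; +1 → 21 = v.
Latitude subsquare g = 6; −1 → 5 = f.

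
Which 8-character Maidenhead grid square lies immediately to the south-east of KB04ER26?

KB04er35

Longitude extended square 2; +1 → 3.
Latitude extended square 6; −1 → 5.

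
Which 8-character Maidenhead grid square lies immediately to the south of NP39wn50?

NP39wm59

Latitude extended square 0; −1 → -1, wraps to 9, carry into subsquare.
Latitude subsquare n = 13; −1 → 12 = m.
The longitude characters are unchanged.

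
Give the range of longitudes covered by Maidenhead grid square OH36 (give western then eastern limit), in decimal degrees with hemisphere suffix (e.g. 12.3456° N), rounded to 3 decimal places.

Field O=14, H=7: +14·20° lon, +7·10° lat → SW at lon 100°, lat -20°.
Square 3, 6: +3·2° lon, +6·1° lat → SW at lon 106°, lat -14°.
Cell spans 2° lon × 1° lat.
west 106.000° E, east 108.000° E.

106.000° E, 108.000° E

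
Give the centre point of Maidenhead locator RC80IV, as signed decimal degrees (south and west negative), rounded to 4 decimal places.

-69.1042, 176.7083

Field R=17, C=2: +17·20° lon, +2·10° lat → SW at lon 160°, lat -70°.
Square 8, 0: +8·2° lon, +0·1° lat → SW at lon 176°, lat -70°.
Subsquare i=8, v=21: +8·0.0833333° lon, +21·0.0416667° lat → SW at lon 176.667°, lat -69.125°.
Cell spans 0.0833333° lon × 0.0416667° lat. Centre is SW corner plus half of each.
latitude -69.1042, longitude 176.7083.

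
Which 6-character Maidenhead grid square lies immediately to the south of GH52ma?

GH51mx

Latitude subsquare a = 0; −1 → -1, wraps to 23 = x, carry into square.
Latitude square 2; −1 → 1.
The longitude characters are unchanged.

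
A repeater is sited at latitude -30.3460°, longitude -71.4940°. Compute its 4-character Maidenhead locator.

FF49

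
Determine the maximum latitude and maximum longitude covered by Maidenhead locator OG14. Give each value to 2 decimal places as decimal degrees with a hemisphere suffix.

25.00° S, 104.00° E

Field O=14, G=6: +14·20° lon, +6·10° lat → SW at lon 100°, lat -30°.
Square 1, 4: +1·2° lon, +4·1° lat → SW at lon 102°, lat -26°.
Cell spans 2° lon × 1° lat. NE corner is SW corner plus one full cell.
latitude 25.00° S, longitude 104.00° E.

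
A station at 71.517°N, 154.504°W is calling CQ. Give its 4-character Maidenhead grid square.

BQ21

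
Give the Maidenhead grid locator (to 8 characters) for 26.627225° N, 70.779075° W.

FL46op60

Add 180° to longitude and 90° to latitude: 109.22092, 116.62722.
Field: 109.22092/20 → 5 → F, 116.62722/10 → 11 → L; chars FL.
Square: 9.22092/2 → 4, 6.62722/1 → 6; chars 46.
Subsquare: 1.22092/0.0833333 → 14 → o, 0.62722/0.0416667 → 15 → p; chars op.
Extended square: 0.05426/0.00833333 → 6, 0.00222/0.00416667 → 0; chars 60.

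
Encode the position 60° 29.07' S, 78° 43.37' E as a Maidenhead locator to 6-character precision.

MC99im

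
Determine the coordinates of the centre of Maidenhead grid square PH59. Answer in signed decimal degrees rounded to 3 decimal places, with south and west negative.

-10.500, 131.000

Field P=15, H=7: +15·20° lon, +7·10° lat → SW at lon 120°, lat -20°.
Square 5, 9: +5·2° lon, +9·1° lat → SW at lon 130°, lat -11°.
Cell spans 2° lon × 1° lat. Centre is SW corner plus half of each.
latitude -10.500, longitude 131.000.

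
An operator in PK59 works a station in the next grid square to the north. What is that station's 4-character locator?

PL50

Latitude square 9; +1 → 10, wraps to 0, carry into field.
Latitude field K = 10; +1 → 11 = L.
The longitude characters are unchanged.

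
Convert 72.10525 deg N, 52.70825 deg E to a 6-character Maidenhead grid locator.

LQ62ic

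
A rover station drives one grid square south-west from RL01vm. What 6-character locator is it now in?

RL01ul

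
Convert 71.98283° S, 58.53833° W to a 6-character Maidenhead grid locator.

Offset from 180°W / 90°S: lon 121.4617°, lat 18.0172°.
Field: lon ⌊121.4617/20⌋ = 6 → G; lat ⌊18.0172/10⌋ = 1 → B.
Square: lon ⌊1.4617/2⌋ = 0; lat ⌊8.0172/1⌋ = 8.
Subsquare: lon ⌊1.4617/0.0833333⌋ = 17 → r; lat ⌊0.0172/0.0416667⌋ = 0 → a.

GB08ra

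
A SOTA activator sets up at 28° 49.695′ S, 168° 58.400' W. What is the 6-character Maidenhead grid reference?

Add 180° to longitude and 90° to latitude: 11.0267, 61.1718.
Field: 11.0267/20 → 0 → A, 61.1718/10 → 6 → G; chars AG.
Square: 11.0267/2 → 5, 1.1718/1 → 1; chars 51.
Subsquare: 1.0267/0.0833333 → 12 → m, 0.1718/0.0416667 → 4 → e; chars me.

AG51me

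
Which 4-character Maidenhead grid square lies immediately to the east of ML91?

NL01

Longitude square 9; +1 → 10, wraps to 0, carry into field.
Longitude field M = 12; +1 → 13 = N.
The latitude characters are unchanged.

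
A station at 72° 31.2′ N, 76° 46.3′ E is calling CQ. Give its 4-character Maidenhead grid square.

Offset from 180°W / 90°S: lon 256.77°, lat 162.52°.
Field: lon ⌊256.77/20⌋ = 12 → M; lat ⌊162.52/10⌋ = 16 → Q.
Square: lon ⌊16.77/2⌋ = 8; lat ⌊2.52/1⌋ = 2.

MQ82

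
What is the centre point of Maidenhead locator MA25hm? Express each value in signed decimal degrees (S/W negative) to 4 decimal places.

Field M=12, A=0: +12·20° lon, +0·10° lat → SW at lon 60°, lat -90°.
Square 2, 5: +2·2° lon, +5·1° lat → SW at lon 64°, lat -85°.
Subsquare h=7, m=12: +7·0.0833333° lon, +12·0.0416667° lat → SW at lon 64.5833°, lat -84.5°.
Cell spans 0.0833333° lon × 0.0416667° lat. Centre is SW corner plus half of each.
latitude -84.4792, longitude 64.6250.

-84.4792, 64.6250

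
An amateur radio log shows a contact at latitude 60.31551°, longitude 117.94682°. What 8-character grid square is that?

Add 180° to longitude and 90° to latitude: 297.94682, 150.31551.
Field (20°×10°, letters A–R): lon ⌊297.94682/20⌋ = 14 → O; lat ⌊150.31551/10⌋ = 15 → P.
Square (2°×1°, digits 0–9): lon ⌊17.94682/2⌋ = 8; lat ⌊0.31551/1⌋ = 0.
Subsquare (5′×2.5′, letters a–x): lon ⌊1.94682/0.0833333⌋ = 23 → x; lat ⌊0.31551/0.0416667⌋ = 7 → h.
Extended square (30″×15″, digits 0–9): lon ⌊0.03015/0.00833333⌋ = 3; lat ⌊0.02384/0.00416667⌋ = 5.

OP80xh35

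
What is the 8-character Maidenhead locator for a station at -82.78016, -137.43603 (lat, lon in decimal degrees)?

Add 180° to longitude and 90° to latitude: 42.56397, 7.21984.
Field (20°×10°, letters A–R): 42.56397/20 → 2 → C, 7.21984/10 → 0 → A; chars CA.
Square (2°×1°, digits 0–9): 2.56397/2 → 1, 7.21984/1 → 7; chars 17.
Subsquare (5′×2.5′, letters a–x): 0.56397/0.0833333 → 6 → g, 0.21984/0.0416667 → 5 → f; chars gf.
Extended square (30″×15″, digits 0–9): 0.06397/0.00833333 → 7, 0.01151/0.00416667 → 2; chars 72.

CA17gf72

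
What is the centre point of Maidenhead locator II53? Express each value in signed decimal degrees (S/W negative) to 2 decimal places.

Field I=8, I=8: +8·20° lon, +8·10° lat → SW at lon -20°, lat -10°.
Square 5, 3: +5·2° lon, +3·1° lat → SW at lon -10°, lat -7°.
Cell spans 2° lon × 1° lat. Centre is SW corner plus half of each.
latitude -6.50, longitude -9.00.

-6.50, -9.00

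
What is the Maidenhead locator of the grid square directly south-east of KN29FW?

KN29gv

Longitude subsquare f = 5; +1 → 6 = g.
Latitude subsquare w = 22; −1 → 21 = v.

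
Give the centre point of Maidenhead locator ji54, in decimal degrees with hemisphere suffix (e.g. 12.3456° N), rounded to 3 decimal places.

Field J=9, I=8: +9·20° lon, +8·10° lat → SW at lon 0°, lat -10°.
Square 5, 4: +5·2° lon, +4·1° lat → SW at lon 10°, lat -6°.
Cell spans 2° lon × 1° lat. Centre is SW corner plus half of each.
latitude 5.500° S, longitude 11.000° E.

5.500° S, 11.000° E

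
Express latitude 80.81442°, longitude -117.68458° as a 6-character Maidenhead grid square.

Shift to the Maidenhead origin (180°W, 90°S): lon 62.3154, lat 170.8144.
Field (20°×10°, letters A–R): 62.3154/20 → 3 → D, 170.8144/10 → 17 → R; chars DR.
Square (2°×1°, digits 0–9): 2.3154/2 → 1, 0.8144/1 → 0; chars 10.
Subsquare (5′×2.5′, letters a–x): 0.3154/0.0833333 → 3 → d, 0.8144/0.0416667 → 19 → t; chars dt.

DR10dt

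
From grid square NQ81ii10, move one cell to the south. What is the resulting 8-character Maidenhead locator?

NQ81ih19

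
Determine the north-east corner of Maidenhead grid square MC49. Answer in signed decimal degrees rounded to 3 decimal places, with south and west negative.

-60.000, 70.000

Field M=12, C=2: +12·20° lon, +2·10° lat → SW at lon 60°, lat -70°.
Square 4, 9: +4·2° lon, +9·1° lat → SW at lon 68°, lat -61°.
Cell spans 2° lon × 1° lat. NE corner is SW corner plus one full cell.
latitude -60.000, longitude 70.000.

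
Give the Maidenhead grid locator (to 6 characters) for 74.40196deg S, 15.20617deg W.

Add 180° to longitude and 90° to latitude: 164.7938, 15.5980.
Field: 164.7938/20 → 8 → I, 15.5980/10 → 1 → B; chars IB.
Square: 4.7938/2 → 2, 5.5980/1 → 5; chars 25.
Subsquare: 0.7938/0.0833333 → 9 → j, 0.5980/0.0416667 → 14 → o; chars jo.

IB25jo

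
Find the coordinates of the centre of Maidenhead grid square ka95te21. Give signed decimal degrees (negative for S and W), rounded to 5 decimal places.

Field K=10, A=0: +10·20° lon, +0·10° lat → SW at lon 20°, lat -90°.
Square 9, 5: +9·2° lon, +5·1° lat → SW at lon 38°, lat -85°.
Subsquare t=19, e=4: +19·0.0833333° lon, +4·0.0416667° lat → SW at lon 39.5833°, lat -84.8333°.
Extended square 2, 1: +2·0.00833333° lon, +1·0.00416667° lat → SW at lon 39.6°, lat -84.8292°.
Cell spans 0.00833333° lon × 0.00416667° lat. Centre is SW corner plus half of each.
latitude -84.82708, longitude 39.60417.

-84.82708, 39.60417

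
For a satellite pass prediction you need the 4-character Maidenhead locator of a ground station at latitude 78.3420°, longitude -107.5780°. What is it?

DQ68

Shift to the Maidenhead origin (180°W, 90°S): lon 72.42, lat 168.34.
Field: 72.42/20 → 3 → D, 168.34/10 → 16 → Q; chars DQ.
Square: 12.42/2 → 6, 8.34/1 → 8; chars 68.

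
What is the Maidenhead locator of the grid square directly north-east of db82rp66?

DB82rp77

Longitude extended square 6; +1 → 7.
Latitude extended square 6; +1 → 7.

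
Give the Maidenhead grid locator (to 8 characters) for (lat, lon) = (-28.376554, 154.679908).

Add 180° to longitude and 90° to latitude: 334.67991, 61.62345.
Field: 334.67991/20 → 16 → Q, 61.62345/10 → 6 → G; chars QG.
Square: 14.67991/2 → 7, 1.62345/1 → 1; chars 71.
Subsquare: 0.67991/0.0833333 → 8 → i, 0.62345/0.0416667 → 14 → o; chars io.
Extended square: 0.01324/0.00833333 → 1, 0.04011/0.00416667 → 9; chars 19.

QG71io19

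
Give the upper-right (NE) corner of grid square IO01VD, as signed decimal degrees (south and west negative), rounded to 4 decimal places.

51.1667, -18.1667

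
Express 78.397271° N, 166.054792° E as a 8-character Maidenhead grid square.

RQ38aj65

Offset from 180°W / 90°S: lon 346.05479°, lat 168.39727°.
Field (20°×10°, letters A–R): lon ⌊346.05479/20⌋ = 17 → R; lat ⌊168.39727/10⌋ = 16 → Q.
Square (2°×1°, digits 0–9): lon ⌊6.05479/2⌋ = 3; lat ⌊8.39727/1⌋ = 8.
Subsquare (5′×2.5′, letters a–x): lon ⌊0.05479/0.0833333⌋ = 0 → a; lat ⌊0.39727/0.0416667⌋ = 9 → j.
Extended square (30″×15″, digits 0–9): lon ⌊0.05479/0.00833333⌋ = 6; lat ⌊0.02227/0.00416667⌋ = 5.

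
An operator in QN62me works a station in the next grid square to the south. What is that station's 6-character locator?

QN62md

Latitude subsquare e = 4; −1 → 3 = d.
The longitude characters are unchanged.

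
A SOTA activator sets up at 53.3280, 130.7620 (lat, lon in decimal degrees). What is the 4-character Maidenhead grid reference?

Add 180° to longitude and 90° to latitude: 310.76, 143.33.
Field: 310.76/20 → 15 → P, 143.33/10 → 14 → O; chars PO.
Square: 10.76/2 → 5, 3.33/1 → 3; chars 53.

PO53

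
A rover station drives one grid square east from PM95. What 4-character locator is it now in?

QM05

Longitude square 9; +1 → 10, wraps to 0, carry into field.
Longitude field P = 15; +1 → 16 = Q.
The latitude characters are unchanged.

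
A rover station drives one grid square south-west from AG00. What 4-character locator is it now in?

RF99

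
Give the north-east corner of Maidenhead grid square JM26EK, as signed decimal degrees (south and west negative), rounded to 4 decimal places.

36.4583, 4.4167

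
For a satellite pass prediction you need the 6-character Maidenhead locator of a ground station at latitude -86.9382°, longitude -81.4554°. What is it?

EA93gb

Add 180° to longitude and 90° to latitude: 98.5446, 3.0618.
Field: lon ⌊98.5446/20⌋ = 4 → E; lat ⌊3.0618/10⌋ = 0 → A.
Square: lon ⌊18.5446/2⌋ = 9; lat ⌊3.0618/1⌋ = 3.
Subsquare: lon ⌊0.5446/0.0833333⌋ = 6 → g; lat ⌊0.0618/0.0416667⌋ = 1 → b.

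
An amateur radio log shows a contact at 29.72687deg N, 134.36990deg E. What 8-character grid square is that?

PL79er44

Shift to the Maidenhead origin (180°W, 90°S): lon 314.36990, lat 119.72687.
Field: 314.36990/20 → 15 → P, 119.72687/10 → 11 → L; chars PL.
Square: 14.36990/2 → 7, 9.72687/1 → 9; chars 79.
Subsquare: 0.36990/0.0833333 → 4 → e, 0.72687/0.0416667 → 17 → r; chars er.
Extended square: 0.03657/0.00833333 → 4, 0.01854/0.00416667 → 4; chars 44.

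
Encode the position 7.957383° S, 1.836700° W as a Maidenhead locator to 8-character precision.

II92bb90

Add 180° to longitude and 90° to latitude: 178.16330, 82.04262.
Field: lon ⌊178.16330/20⌋ = 8 → I; lat ⌊82.04262/10⌋ = 8 → I.
Square: lon ⌊18.16330/2⌋ = 9; lat ⌊2.04262/1⌋ = 2.
Subsquare: lon ⌊0.16330/0.0833333⌋ = 1 → b; lat ⌊0.04262/0.0416667⌋ = 1 → b.
Extended square: lon ⌊0.07997/0.00833333⌋ = 9; lat ⌊0.00095/0.00416667⌋ = 0.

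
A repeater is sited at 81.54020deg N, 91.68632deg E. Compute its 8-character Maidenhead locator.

Add 180° to longitude and 90° to latitude: 271.68632, 171.54020.
Field: lon ⌊271.68632/20⌋ = 13 → N; lat ⌊171.54020/10⌋ = 17 → R.
Square: lon ⌊11.68632/2⌋ = 5; lat ⌊1.54020/1⌋ = 1.
Subsquare: lon ⌊1.68632/0.0833333⌋ = 20 → u; lat ⌊0.54020/0.0416667⌋ = 12 → m.
Extended square: lon ⌊0.01965/0.00833333⌋ = 2; lat ⌊0.04020/0.00416667⌋ = 9.

NR51um29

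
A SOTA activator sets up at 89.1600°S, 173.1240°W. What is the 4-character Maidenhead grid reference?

Add 180° to longitude and 90° to latitude: 6.88, 0.84.
Field (20°×10°, letters A–R): lon ⌊6.88/20⌋ = 0 → A; lat ⌊0.84/10⌋ = 0 → A.
Square (2°×1°, digits 0–9): lon ⌊6.88/2⌋ = 3; lat ⌊0.84/1⌋ = 0.

AA30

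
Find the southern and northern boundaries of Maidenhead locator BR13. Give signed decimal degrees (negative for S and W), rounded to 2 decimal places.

83.00, 84.00

Field B=1, R=17: +1·20° lon, +17·10° lat → SW at lon -160°, lat 80°.
Square 1, 3: +1·2° lon, +3·1° lat → SW at lon -158°, lat 83°.
Cell spans 2° lon × 1° lat.
south 83.00, north 84.00.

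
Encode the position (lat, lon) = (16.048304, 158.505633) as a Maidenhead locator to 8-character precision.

Add 180° to longitude and 90° to latitude: 338.50563, 106.04830.
Field: 338.50563/20 → 16 → Q, 106.04830/10 → 10 → K; chars QK.
Square: 18.50563/2 → 9, 6.04830/1 → 6; chars 96.
Subsquare: 0.50563/0.0833333 → 6 → g, 0.04830/0.0416667 → 1 → b; chars gb.
Extended square: 0.00563/0.00833333 → 0, 0.00664/0.00416667 → 1; chars 01.

QK96gb01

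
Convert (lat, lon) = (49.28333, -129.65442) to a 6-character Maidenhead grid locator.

CN59eg

Add 180° to longitude and 90° to latitude: 50.3456, 139.2833.
Field: 50.3456/20 → 2 → C, 139.2833/10 → 13 → N; chars CN.
Square: 10.3456/2 → 5, 9.2833/1 → 9; chars 59.
Subsquare: 0.3456/0.0833333 → 4 → e, 0.2833/0.0416667 → 6 → g; chars eg.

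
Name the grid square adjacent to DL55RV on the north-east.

DL55sw

Longitude subsquare r = 17; +1 → 18 = s.
Latitude subsquare v = 21; +1 → 22 = w.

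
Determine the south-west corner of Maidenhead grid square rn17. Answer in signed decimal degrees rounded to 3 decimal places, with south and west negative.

47.000, 162.000

Field R=17, N=13: +17·20° lon, +13·10° lat → SW at lon 160°, lat 40°.
Square 1, 7: +1·2° lon, +7·1° lat → SW at lon 162°, lat 47°.
latitude 47.000, longitude 162.000.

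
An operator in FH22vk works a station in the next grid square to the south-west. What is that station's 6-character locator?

FH22uj

Longitude subsquare v = 21; −1 → 20 = u.
Latitude subsquare k = 10; −1 → 9 = j.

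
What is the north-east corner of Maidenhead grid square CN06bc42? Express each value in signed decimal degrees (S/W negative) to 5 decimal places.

46.09583, -139.87500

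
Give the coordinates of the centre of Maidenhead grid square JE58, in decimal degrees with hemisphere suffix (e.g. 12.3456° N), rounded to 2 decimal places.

41.50° S, 11.00° E

Field J=9, E=4: +9·20° lon, +4·10° lat → SW at lon 0°, lat -50°.
Square 5, 8: +5·2° lon, +8·1° lat → SW at lon 10°, lat -42°.
Cell spans 2° lon × 1° lat. Centre is SW corner plus half of each.
latitude 41.50° S, longitude 11.00° E.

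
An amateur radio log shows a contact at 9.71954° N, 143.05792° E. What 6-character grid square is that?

Offset from 180°W / 90°S: lon 323.0579°, lat 99.7195°.
Field (20°×10°, letters A–R): lon ⌊323.0579/20⌋ = 16 → Q; lat ⌊99.7195/10⌋ = 9 → J.
Square (2°×1°, digits 0–9): lon ⌊3.0579/2⌋ = 1; lat ⌊9.7195/1⌋ = 9.
Subsquare (5′×2.5′, letters a–x): lon ⌊1.0579/0.0833333⌋ = 12 → m; lat ⌊0.7195/0.0416667⌋ = 17 → r.

QJ19mr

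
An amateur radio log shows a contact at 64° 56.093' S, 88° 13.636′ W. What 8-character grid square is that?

Add 180° to longitude and 90° to latitude: 91.77273, 25.06512.
Field: lon ⌊91.77273/20⌋ = 4 → E; lat ⌊25.06512/10⌋ = 2 → C.
Square: lon ⌊11.77273/2⌋ = 5; lat ⌊5.06512/1⌋ = 5.
Subsquare: lon ⌊1.77273/0.0833333⌋ = 21 → v; lat ⌊0.06512/0.0416667⌋ = 1 → b.
Extended square: lon ⌊0.02273/0.00833333⌋ = 2; lat ⌊0.02345/0.00416667⌋ = 5.

EC55vb25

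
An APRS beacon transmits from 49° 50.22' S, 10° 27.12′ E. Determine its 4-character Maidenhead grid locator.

JE50

Add 180° to longitude and 90° to latitude: 190.45, 40.16.
Field: lon ⌊190.45/20⌋ = 9 → J; lat ⌊40.16/10⌋ = 4 → E.
Square: lon ⌊10.45/2⌋ = 5; lat ⌊0.16/1⌋ = 0.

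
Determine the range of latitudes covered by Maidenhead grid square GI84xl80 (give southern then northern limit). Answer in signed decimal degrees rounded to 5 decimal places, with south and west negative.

-5.54167, -5.53750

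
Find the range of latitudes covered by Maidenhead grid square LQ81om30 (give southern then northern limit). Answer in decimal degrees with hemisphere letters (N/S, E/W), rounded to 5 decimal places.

71.50000° N, 71.50417° N

Field L=11, Q=16: +11·20° lon, +16·10° lat → SW at lon 40°, lat 70°.
Square 8, 1: +8·2° lon, +1·1° lat → SW at lon 56°, lat 71°.
Subsquare o=14, m=12: +14·0.0833333° lon, +12·0.0416667° lat → SW at lon 57.1667°, lat 71.5°.
Extended square 3, 0: +3·0.00833333° lon, +0·0.00416667° lat → SW at lon 57.1917°, lat 71.5°.
Cell spans 0.00833333° lon × 0.00416667° lat.
south 71.50000° N, north 71.50417° N.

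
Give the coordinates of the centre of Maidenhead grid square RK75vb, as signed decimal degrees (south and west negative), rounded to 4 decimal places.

15.0625, 175.7917

Field R=17, K=10: +17·20° lon, +10·10° lat → SW at lon 160°, lat 10°.
Square 7, 5: +7·2° lon, +5·1° lat → SW at lon 174°, lat 15°.
Subsquare v=21, b=1: +21·0.0833333° lon, +1·0.0416667° lat → SW at lon 175.75°, lat 15.0417°.
Cell spans 0.0833333° lon × 0.0416667° lat. Centre is SW corner plus half of each.
latitude 15.0625, longitude 175.7917.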